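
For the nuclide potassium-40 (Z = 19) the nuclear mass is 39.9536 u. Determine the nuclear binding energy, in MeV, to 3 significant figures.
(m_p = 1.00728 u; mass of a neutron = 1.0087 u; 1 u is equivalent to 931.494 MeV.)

The nucleus contains 19 protons and 40 − 19 = 21 neutrons.
Σm = 19·m_p + 21·m_n = 19.13832 + 21.1827 = 40.32102 u
Δm = 40.32102 − 39.9536 = 0.36742 u
Binding energy = Δm·c² = 0.36742 × 931.494 MeV/u = 342.250 MeV

342 MeV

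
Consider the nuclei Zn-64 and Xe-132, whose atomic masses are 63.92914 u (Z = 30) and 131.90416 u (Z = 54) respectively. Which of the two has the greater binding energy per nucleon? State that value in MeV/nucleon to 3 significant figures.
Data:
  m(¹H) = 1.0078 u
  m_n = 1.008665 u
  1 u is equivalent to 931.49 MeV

Zn-64; 8.73 MeV/nucleon

Zn-64: Σm = 30(1.0078) + 34(1.008665) = 64.528610 u; Δm = 0.599470 u; E_B = 558.40 MeV; E_B/A = 8.725 MeV
Xe-132: Σm = 54(1.0078) + 78(1.008665) = 133.097070 u; Δm = 1.192910 u; E_B = 1111.2 MeV; E_B/A = 8.418 MeV
Zn-64 has the higher binding energy per nucleon, so it is the more tightly bound nucleus.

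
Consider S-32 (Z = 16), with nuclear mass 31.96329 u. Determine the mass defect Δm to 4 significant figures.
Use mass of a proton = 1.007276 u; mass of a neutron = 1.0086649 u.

0.2918 u

The nucleus contains 16 protons and 32 − 16 = 16 neutrons.
Σm = 16·m_p + 16·m_n = 16.116416 + 16.1386384 = 32.2550544 u
Δm = 32.2550544 − 31.96329 = 0.2917644 u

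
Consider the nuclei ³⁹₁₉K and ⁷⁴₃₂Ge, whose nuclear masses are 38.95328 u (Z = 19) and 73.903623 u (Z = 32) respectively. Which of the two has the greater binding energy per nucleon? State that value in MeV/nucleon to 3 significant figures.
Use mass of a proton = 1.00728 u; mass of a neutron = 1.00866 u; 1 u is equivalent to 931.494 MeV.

⁷⁴₃₂Ge; 8.72 MeV/nucleon

³⁹₁₉K: Σm = 19(1.00728) + 20(1.00866) = 39.31152 u; Δm = 0.35824 u; E_B = 333.70 MeV; E_B/A = 8.556 MeV
⁷⁴₃₂Ge: Σm = 32(1.00728) + 42(1.00866) = 74.59668 u; Δm = 0.693057 u; E_B = 645.58 MeV; E_B/A = 8.724 MeV
⁷⁴₃₂Ge has the higher binding energy per nucleon, so it is the more tightly bound nucleus.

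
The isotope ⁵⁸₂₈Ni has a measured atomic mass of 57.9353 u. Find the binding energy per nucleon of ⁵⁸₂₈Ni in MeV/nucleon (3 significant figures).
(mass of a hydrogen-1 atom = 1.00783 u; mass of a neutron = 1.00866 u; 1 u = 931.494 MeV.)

Total constituent mass: 28 × 1.00783 + 30 × 1.00866 = 58.47904 u
Mass defect Δm = 58.47904 − 57.9353 = 0.54374 u
Converting to energy: 0.54374 u × 931.494 MeV/u = 506.491 MeV
Dividing by A = 58 gives 8.733 MeV per nucleon.

8.73 MeV/nucleon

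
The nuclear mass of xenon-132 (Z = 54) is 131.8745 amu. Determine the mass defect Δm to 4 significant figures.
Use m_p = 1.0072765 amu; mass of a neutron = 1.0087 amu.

Z = 54, so N = A − Z = 132 − 54 = 78.
Mass of separated nucleons = 54(1.0072765) + 78(1.0087) = 54.3929310 + 78.6786 = 133.0715310 amu
Mass defect Δm = 133.0715310 − 131.8745 = 1.1970310 amu

1.197 amu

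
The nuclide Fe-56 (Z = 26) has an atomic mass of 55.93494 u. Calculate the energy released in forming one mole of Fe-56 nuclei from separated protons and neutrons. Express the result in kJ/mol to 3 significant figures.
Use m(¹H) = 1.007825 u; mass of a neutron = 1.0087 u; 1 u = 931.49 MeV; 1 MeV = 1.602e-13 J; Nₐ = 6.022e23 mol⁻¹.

With 26 protons and 30 neutrons (A = 56):
Σm = 26·m(¹H) + 30·m_n = 26.203450 + 30.2610 = 56.464450 u
Mass defect Δm = 56.464450 − 55.93494 = 0.529510 u
E_B = 0.529510 × 931.49 = 493.233 MeV
Per nucleus in joules: 493.233 MeV × 1.602e-13 J/MeV = 7.9016e-11 J
Per mole: 7.9016e-11 J × 6.022e23 mol⁻¹ = 4.7583e+13 J/mol

4.76e+10 kJ/mol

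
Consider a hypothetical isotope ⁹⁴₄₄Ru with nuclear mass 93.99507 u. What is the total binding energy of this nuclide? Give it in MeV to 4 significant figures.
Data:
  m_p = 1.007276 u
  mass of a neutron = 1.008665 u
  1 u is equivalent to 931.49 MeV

706.4 MeV

With 44 protons and 50 neutrons (A = 94):
Mass of separated nucleons = 44(1.007276) + 50(1.008665) = 44.320144 + 50.433250 = 94.753394 u
Mass defect Δm = 94.753394 − 93.99507 = 0.758324 u
E_B = 0.758324 × 931.49 = 706.371 MeV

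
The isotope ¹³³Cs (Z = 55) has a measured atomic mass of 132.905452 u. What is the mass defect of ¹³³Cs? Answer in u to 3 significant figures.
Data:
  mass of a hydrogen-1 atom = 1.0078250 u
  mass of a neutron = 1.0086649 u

The nucleus contains 55 protons and 133 − 55 = 78 neutrons.
Mass of separated nucleons = 55(1.0078250) + 78(1.0086649) = 55.4303750 + 78.6758622 = 134.1062372 u
Mass defect Δm = 134.1062372 − 132.905452 = 1.2007852 u

1.20 u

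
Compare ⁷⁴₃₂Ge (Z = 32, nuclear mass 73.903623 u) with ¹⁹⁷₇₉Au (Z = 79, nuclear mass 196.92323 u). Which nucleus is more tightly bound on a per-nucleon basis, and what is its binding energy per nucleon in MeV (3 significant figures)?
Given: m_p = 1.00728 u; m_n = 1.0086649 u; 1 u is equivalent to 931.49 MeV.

⁷⁴₃₂Ge; 8.73 MeV/nucleon

⁷⁴₃₂Ge: Σm = 32(1.00728) + 42(1.0086649) = 74.5968858 u; Δm = 0.6932628 u; E_B = 645.77 MeV; E_B/A = 8.727 MeV
¹⁹⁷₇₉Au: Σm = 79(1.00728) + 118(1.0086649) = 198.5975782 u; Δm = 1.6743482 u; E_B = 1559.6 MeV; E_B/A = 7.917 MeV
⁷⁴₃₂Ge has the higher binding energy per nucleon, so it is the more tightly bound nucleus.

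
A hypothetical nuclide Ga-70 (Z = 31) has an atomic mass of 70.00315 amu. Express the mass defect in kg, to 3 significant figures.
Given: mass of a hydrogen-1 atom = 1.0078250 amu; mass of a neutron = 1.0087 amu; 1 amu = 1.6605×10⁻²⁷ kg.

9.61e-28 kg

With 31 protons and 39 neutrons (A = 70):
Total constituent mass: 31 × 1.0078250 + 39 × 1.0087 = 70.5818750 amu
The mass defect is 70.5818750 − 70.00315 = 0.5787250 amu.
In SI units: 0.5787250 amu × 1.6605×10⁻²⁷ kg/amu = 9.6097e-28 kg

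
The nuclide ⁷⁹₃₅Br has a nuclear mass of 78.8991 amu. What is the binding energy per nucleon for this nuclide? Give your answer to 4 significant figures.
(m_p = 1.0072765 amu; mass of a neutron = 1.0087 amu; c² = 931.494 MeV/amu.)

Total constituent mass: 35 × 1.0072765 + 44 × 1.0087 = 79.6374775 amu
Δm = 79.6374775 − 78.8991 = 0.7383775 amu
E_B = 0.7383775 × 931.494 = 687.794 MeV
Dividing by A = 79 gives 8.706 MeV per nucleon.

8.706 MeV/nucleon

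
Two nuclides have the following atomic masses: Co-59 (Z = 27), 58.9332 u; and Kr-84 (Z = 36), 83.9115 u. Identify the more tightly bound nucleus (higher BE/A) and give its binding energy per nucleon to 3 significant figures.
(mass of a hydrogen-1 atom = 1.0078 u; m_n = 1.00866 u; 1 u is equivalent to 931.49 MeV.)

Co-59; 8.75 MeV/nucleon

Co-59: Σm = 27(1.0078) + 32(1.00866) = 59.48772 u; Δm = 0.55452 u; E_B = 516.53 MeV; E_B/A = 8.7547 MeV
Kr-84: Σm = 36(1.0078) + 48(1.00866) = 84.69648 u; Δm = 0.78498 u; E_B = 731.20 MeV; E_B/A = 8.7048 MeV
Co-59 has the higher binding energy per nucleon, so it is the more tightly bound nucleus.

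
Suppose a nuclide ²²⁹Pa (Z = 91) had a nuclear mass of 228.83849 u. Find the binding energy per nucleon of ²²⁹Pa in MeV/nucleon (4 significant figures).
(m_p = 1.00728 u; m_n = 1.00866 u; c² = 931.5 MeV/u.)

8.213 MeV/nucleon

Σm = 91·m_p + 138·m_n = 91.66248 + 139.19508 = 230.85756 u
The mass defect is 230.85756 − 228.83849 = 2.01907 u.
Binding energy = Δm·c² = 2.01907 × 931.5 MeV/u = 1880.76 MeV
Per nucleon: 1880.76 / 229 = 8.213 MeV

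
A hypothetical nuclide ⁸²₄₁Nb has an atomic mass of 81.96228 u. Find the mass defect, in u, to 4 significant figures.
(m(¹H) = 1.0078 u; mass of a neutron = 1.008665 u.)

Z = 41, so N = A − Z = 82 − 41 = 41.
Σm = 41·m(¹H) + 41·m_n = 41.3198 + 41.355265 = 82.675065 u
Mass defect Δm = 82.675065 − 81.96228 = 0.712785 u

0.7128 u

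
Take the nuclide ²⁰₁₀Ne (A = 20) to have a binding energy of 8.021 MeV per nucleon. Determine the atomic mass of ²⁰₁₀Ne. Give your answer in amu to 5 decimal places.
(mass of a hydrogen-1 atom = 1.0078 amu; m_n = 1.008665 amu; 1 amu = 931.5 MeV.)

Total binding energy = 20 × 8.021 = 160.420 MeV
Mass defect = 160.420 MeV / (931.5 MeV/amu) = 0.1722169 amu
Constituent mass = 10(1.0078) + 10(1.008665) = 20.164650 amu
Atomic mass = 20.164650 − 0.1722169 = 19.9924331 amu ≈ 19.99243 amu (to 5 decimal places)

19.99243 amu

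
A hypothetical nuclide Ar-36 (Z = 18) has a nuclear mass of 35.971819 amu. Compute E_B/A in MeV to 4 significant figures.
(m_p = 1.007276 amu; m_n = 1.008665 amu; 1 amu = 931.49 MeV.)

8.154 MeV/nucleon

Σm = 18·m_p + 18·m_n = 18.130968 + 18.155970 = 36.286938 amu
The mass defect is 36.286938 − 35.971819 = 0.315119 amu.
Binding energy = Δm·c² = 0.315119 × 931.49 MeV/amu = 293.530 MeV
BE/A = 293.530 MeV / 36 = 8.154 MeV/nucleon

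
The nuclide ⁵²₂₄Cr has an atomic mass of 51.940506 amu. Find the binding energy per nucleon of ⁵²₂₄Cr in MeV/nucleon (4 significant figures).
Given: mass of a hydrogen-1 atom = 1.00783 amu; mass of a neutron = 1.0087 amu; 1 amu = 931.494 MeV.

The nucleus contains 24 protons and 52 − 24 = 28 neutrons.
Σm = 24·m(¹H) + 28·m_n = 24.18792 + 28.2436 = 52.43152 amu
The mass defect is 52.43152 − 51.940506 = 0.491014 amu.
E_B = 0.491014 × 931.494 = 457.377 MeV
Per nucleon: 457.377 / 52 = 8.796 MeV

8.796 MeV/nucleon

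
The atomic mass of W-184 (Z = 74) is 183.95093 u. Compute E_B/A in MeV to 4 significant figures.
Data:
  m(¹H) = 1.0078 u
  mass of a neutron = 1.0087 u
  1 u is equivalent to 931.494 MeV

8.015 MeV/nucleon

Total constituent mass: 74 × 1.0078 + 110 × 1.0087 = 185.5342 u
Mass defect Δm = 185.5342 − 183.95093 = 1.58327 u
E_B = 1.58327 × 931.494 = 1474.81 MeV
Dividing by A = 184 gives 8.015 MeV per nucleon.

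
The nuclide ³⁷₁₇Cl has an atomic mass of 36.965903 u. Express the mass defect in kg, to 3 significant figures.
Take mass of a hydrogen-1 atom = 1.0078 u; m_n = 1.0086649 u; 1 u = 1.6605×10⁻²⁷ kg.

5.65e-28 kg

Z = 17, so N = A − Z = 37 − 17 = 20.
Σm = 17·m(¹H) + 20·m_n = 17.1326 + 20.1732980 = 37.3058980 u
Δm = 37.3058980 − 36.965903 = 0.3399950 u
In SI units: 0.3399950 u × 1.6605×10⁻²⁷ kg/u = 5.6456e-28 kg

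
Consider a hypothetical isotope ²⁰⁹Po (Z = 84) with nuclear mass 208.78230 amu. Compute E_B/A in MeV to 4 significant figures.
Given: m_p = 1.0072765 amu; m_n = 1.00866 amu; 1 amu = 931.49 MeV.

Mass of separated nucleons = 84(1.0072765) + 125(1.00866) = 84.6112260 + 126.08250 = 210.6937260 amu
The mass defect is 210.6937260 − 208.78230 = 1.9114260 amu.
E_B = 1.9114260 × 931.49 = 1780.47 MeV
Dividing by A = 209 gives 8.519 MeV per nucleon.

8.519 MeV/nucleon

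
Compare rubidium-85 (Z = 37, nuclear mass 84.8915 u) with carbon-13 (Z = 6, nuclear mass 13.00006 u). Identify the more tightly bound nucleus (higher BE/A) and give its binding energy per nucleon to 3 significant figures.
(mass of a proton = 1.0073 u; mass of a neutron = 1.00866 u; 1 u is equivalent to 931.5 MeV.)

rubidium-85; 8.70 MeV/nucleon

rubidium-85: Σm = 37(1.0073) + 48(1.00866) = 85.68578 u; Δm = 0.79428 u; E_B = 739.87 MeV; E_B/A = 8.704 MeV
carbon-13: Σm = 6(1.0073) + 7(1.00866) = 13.10442 u; Δm = 0.10436 u; E_B = 97.211 MeV; E_B/A = 7.478 MeV
rubidium-85 has the higher binding energy per nucleon, so it is the more tightly bound nucleus.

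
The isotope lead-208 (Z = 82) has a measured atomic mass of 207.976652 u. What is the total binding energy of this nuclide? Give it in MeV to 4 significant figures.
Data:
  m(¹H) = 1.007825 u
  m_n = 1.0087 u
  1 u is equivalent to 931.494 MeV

Z = 82, so N = A − Z = 208 − 82 = 126.
Σm = 82·m(¹H) + 126·m_n = 82.641650 + 127.0962 = 209.737850 u
Mass defect Δm = 209.737850 − 207.976652 = 1.761198 u
Binding energy = Δm·c² = 1.761198 × 931.494 MeV/u = 1640.55 MeV

1641 MeV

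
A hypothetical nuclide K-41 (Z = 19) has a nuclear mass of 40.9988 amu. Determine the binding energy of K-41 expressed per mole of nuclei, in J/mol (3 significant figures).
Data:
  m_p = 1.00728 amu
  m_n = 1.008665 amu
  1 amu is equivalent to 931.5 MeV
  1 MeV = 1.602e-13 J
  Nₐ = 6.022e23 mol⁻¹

Total constituent mass: 19 × 1.00728 + 22 × 1.008665 = 41.328950 amu
The mass defect is 41.328950 − 40.9988 = 0.330150 amu.
Converting to energy: 0.330150 amu × 931.5 MeV/amu = 307.535 MeV
Per nucleus in joules: 307.535 MeV × 1.602e-13 J/MeV = 4.9267e-11 J
Per mole: 4.9267e-11 J × 6.022e23 mol⁻¹ = 2.9669e+13 J/mol

2.97e+13 J/mol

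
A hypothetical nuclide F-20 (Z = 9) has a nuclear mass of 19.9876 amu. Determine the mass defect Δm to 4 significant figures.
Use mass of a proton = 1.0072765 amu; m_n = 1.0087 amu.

0.1736 amu

Total constituent mass: 9 × 1.0072765 + 11 × 1.0087 = 20.1611885 amu
The mass defect is 20.1611885 − 19.9876 = 0.1735885 amu.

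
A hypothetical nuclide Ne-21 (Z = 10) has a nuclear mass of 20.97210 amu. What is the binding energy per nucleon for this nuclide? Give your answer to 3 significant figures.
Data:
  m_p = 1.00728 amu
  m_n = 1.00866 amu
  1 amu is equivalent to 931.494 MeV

8.69 MeV/nucleon

Mass of separated nucleons = 10(1.00728) + 11(1.00866) = 10.07280 + 11.09526 = 21.16806 amu
The mass defect is 21.16806 − 20.97210 = 0.19596 amu.
E_B = 0.19596 × 931.494 = 182.536 MeV
BE/A = 182.536 MeV / 21 = 8.692 MeV/nucleon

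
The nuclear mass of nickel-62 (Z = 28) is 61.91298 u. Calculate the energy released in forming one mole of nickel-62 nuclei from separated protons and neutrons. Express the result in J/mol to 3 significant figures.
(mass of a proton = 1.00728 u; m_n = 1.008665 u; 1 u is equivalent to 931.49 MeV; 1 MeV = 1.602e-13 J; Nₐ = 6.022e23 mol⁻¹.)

5.26e+13 J/mol

With 28 protons and 34 neutrons (A = 62):
Mass of separated nucleons = 28(1.00728) + 34(1.008665) = 28.20384 + 34.294610 = 62.498450 u
Δm = 62.498450 − 61.91298 = 0.585470 u
Converting to energy: 0.585470 u × 931.49 MeV/u = 545.359 MeV
Per nucleus in joules: 545.359 MeV × 1.602e-13 J/MeV = 8.7367e-11 J
Per mole: 8.7367e-11 J × 6.022e23 mol⁻¹ = 5.2612e+13 J/mol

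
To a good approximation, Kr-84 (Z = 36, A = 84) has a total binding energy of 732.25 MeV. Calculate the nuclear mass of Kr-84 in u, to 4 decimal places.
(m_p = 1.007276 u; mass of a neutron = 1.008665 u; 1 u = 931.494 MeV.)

Mass defect = 732.25 MeV / (931.494 MeV/u) = 0.786103 u
Constituent mass = 36(1.007276) + 48(1.008665) = 84.677856 u
Nuclear mass = 84.677856 − 0.786103 = 83.891753 u ≈ 83.8918 u (to 4 decimal places)

83.8918 u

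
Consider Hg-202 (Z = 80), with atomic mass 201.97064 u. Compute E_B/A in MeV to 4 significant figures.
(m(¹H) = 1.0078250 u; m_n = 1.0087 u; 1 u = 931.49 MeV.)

Mass of separated nucleons = 80(1.0078250) + 122(1.0087) = 80.6260000 + 123.0614 = 203.6874000 u
The mass defect is 203.6874000 − 201.97064 = 1.7167600 u.
Binding energy = Δm·c² = 1.7167600 × 931.49 MeV/u = 1599.14 MeV
BE/A = 1599.14 MeV / 202 = 7.917 MeV/nucleon

7.917 MeV/nucleon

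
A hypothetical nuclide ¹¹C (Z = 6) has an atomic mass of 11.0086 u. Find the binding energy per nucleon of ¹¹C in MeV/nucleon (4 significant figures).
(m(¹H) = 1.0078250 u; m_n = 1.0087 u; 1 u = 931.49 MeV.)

Σm = 6·m(¹H) + 5·m_n = 6.0469500 + 5.0435 = 11.0904500 u
The mass defect is 11.0904500 − 11.0086 = 0.0818500 u.
E_B = 0.0818500 × 931.49 = 76.2425 MeV
Per nucleon: 76.2425 / 11 = 6.931 MeV

6.931 MeV/nucleon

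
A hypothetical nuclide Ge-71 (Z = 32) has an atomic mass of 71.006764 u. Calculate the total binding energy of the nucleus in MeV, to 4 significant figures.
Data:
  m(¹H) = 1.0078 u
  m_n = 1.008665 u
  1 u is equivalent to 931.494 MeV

541.0 MeV

Σm = 32·m(¹H) + 39·m_n = 32.2496 + 39.337935 = 71.587535 u
Mass defect Δm = 71.587535 − 71.006764 = 0.580771 u
E_B = 0.580771 × 931.494 = 540.985 MeV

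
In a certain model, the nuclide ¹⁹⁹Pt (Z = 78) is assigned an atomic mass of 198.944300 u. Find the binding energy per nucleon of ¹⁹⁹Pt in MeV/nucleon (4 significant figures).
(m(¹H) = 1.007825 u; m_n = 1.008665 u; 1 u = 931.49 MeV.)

8.025 MeV/nucleon

Σm = 78·m(¹H) + 121·m_n = 78.610350 + 122.048465 = 200.658815 u
The mass defect is 200.658815 − 198.944300 = 1.714515 u.
Converting to energy: 1.714515 u × 931.49 MeV/u = 1597.05 MeV
Per nucleon: 1597.05 / 199 = 8.025 MeV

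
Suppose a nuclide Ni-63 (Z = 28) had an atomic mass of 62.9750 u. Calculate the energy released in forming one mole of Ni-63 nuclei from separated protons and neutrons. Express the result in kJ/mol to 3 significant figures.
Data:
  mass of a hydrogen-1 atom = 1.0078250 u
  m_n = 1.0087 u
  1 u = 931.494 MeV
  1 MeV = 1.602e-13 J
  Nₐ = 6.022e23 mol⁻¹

4.93e+10 kJ/mol

Mass of separated nucleons = 28(1.0078250) + 35(1.0087) = 28.2191000 + 35.3045 = 63.5236000 u
Δm = 63.5236000 − 62.9750 = 0.5486000 u
E_B = 0.5486000 × 931.494 = 511.018 MeV
Per nucleus in joules: 511.018 MeV × 1.602e-13 J/MeV = 8.1865e-11 J
Per mole: 8.1865e-11 J × 6.022e23 mol⁻¹ = 4.9299e+13 J/mol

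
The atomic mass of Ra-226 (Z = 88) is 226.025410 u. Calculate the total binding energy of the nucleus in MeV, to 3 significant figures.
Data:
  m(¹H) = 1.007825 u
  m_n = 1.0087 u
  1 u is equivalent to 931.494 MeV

The nucleus contains 88 protons and 226 − 88 = 138 neutrons.
Σm = 88·m(¹H) + 138·m_n = 88.688600 + 139.2006 = 227.889200 u
The mass defect is 227.889200 − 226.025410 = 1.863790 u.
Binding energy = Δm·c² = 1.863790 × 931.494 MeV/u = 1736.11 MeV

1740 MeV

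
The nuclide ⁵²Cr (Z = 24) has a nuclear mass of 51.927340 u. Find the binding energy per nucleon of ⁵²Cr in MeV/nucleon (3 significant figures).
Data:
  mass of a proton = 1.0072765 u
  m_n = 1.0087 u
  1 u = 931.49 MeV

8.79 MeV/nucleon

The nucleus contains 24 protons and 52 − 24 = 28 neutrons.
Σm = 24·m_p + 28·m_n = 24.1746360 + 28.2436 = 52.4182360 u
Mass defect Δm = 52.4182360 − 51.927340 = 0.4908960 u
E_B = 0.4908960 × 931.49 = 457.265 MeV
Dividing by A = 52 gives 8.794 MeV per nucleon.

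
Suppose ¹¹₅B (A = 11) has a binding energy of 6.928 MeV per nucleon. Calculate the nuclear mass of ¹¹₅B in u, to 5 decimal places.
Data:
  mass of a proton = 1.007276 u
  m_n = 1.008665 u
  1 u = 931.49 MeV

Total binding energy = 11 × 6.928 = 76.208 MeV
Mass defect = 76.208 MeV / (931.49 MeV/u) = 0.0818130 u
Constituent mass = 5(1.007276) + 6(1.008665) = 11.088370 u
Nuclear mass = 11.088370 − 0.0818130 = 11.0065570 u ≈ 11.00656 u (to 5 decimal places)

11.00656 u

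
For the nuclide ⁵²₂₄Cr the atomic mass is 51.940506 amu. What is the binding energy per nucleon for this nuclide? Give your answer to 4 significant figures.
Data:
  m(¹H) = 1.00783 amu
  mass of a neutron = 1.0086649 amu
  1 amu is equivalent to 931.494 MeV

With 24 protons and 28 neutrons (A = 52):
Σm = 24·m(¹H) + 28·m_n = 24.18792 + 28.2426172 = 52.4305372 amu
Mass defect Δm = 52.4305372 − 51.940506 = 0.4900312 amu
Converting to energy: 0.4900312 amu × 931.494 MeV/amu = 456.461 MeV
Per nucleon: 456.461 / 52 = 8.778 MeV

8.778 MeV/nucleon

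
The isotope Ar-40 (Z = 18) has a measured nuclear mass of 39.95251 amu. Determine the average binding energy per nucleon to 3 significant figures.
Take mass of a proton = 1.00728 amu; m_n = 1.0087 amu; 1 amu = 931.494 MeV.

8.61 MeV/nucleon

The nucleus contains 18 protons and 40 − 18 = 22 neutrons.
Total constituent mass: 18 × 1.00728 + 22 × 1.0087 = 40.32244 amu
Δm = 40.32244 − 39.95251 = 0.36993 amu
Binding energy = Δm·c² = 0.36993 × 931.494 MeV/amu = 344.588 MeV
Per nucleon: 344.588 / 40 = 8.6147 MeV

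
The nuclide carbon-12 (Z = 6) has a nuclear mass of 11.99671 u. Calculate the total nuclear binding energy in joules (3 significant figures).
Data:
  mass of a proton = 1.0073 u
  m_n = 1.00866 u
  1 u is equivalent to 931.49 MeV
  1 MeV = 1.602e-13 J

1.48e-11 J

Z = 6, so N = A − Z = 12 − 6 = 6.
Total constituent mass: 6 × 1.0073 + 6 × 1.00866 = 12.09576 u
Δm = 12.09576 − 11.99671 = 0.09905 u
Converting to energy: 0.09905 u × 931.49 MeV/u = 92.2641 MeV
In joules: 92.2641 MeV × 1.602e-13 J/MeV = 1.4781e-11 J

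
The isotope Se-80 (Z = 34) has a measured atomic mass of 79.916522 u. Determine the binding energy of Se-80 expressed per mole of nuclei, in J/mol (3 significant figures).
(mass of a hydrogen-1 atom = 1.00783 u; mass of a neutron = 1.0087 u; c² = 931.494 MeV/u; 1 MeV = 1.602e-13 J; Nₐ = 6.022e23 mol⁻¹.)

6.74e+13 J/mol

The nucleus contains 34 protons and 80 − 34 = 46 neutrons.
Mass of separated nucleons = 34(1.00783) + 46(1.0087) = 34.26622 + 46.4002 = 80.66642 u
The mass defect is 80.66642 − 79.916522 = 0.749898 u.
Converting to energy: 0.749898 u × 931.494 MeV/u = 698.525 MeV
Per nucleus in joules: 698.525 MeV × 1.602e-13 J/MeV = 1.1190e-10 J
Per mole: 1.1190e-10 J × 6.022e23 mol⁻¹ = 6.7386e+13 J/mol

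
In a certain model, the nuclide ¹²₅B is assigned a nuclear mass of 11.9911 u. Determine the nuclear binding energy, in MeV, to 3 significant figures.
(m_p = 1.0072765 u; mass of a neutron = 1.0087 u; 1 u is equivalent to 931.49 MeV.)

The nucleus contains 5 protons and 12 − 5 = 7 neutrons.
Mass of separated nucleons = 5(1.0072765) + 7(1.0087) = 5.0363825 + 7.0609 = 12.0972825 u
The mass defect is 12.0972825 − 11.9911 = 0.1061825 u.
Binding energy = Δm·c² = 0.1061825 × 931.49 MeV/u = 98.9079 MeV

98.9 MeV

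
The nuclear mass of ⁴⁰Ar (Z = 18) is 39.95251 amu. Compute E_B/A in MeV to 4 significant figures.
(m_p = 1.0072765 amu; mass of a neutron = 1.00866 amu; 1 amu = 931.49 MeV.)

8.593 MeV/nucleon

The nucleus contains 18 protons and 40 − 18 = 22 neutrons.
Mass of separated nucleons = 18(1.0072765) + 22(1.00866) = 18.1309770 + 22.19052 = 40.3214970 amu
The mass defect is 40.3214970 − 39.95251 = 0.3689870 amu.
Binding energy = Δm·c² = 0.3689870 × 931.49 MeV/amu = 343.708 MeV
Per nucleon: 343.708 / 40 = 8.593 MeV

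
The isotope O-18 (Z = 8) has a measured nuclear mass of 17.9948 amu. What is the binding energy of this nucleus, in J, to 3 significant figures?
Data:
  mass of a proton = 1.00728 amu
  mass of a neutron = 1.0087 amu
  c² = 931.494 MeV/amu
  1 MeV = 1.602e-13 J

Total constituent mass: 8 × 1.00728 + 10 × 1.0087 = 18.14524 amu
The mass defect is 18.14524 − 17.9948 = 0.15044 amu.
Converting to energy: 0.15044 amu × 931.494 MeV/amu = 140.134 MeV
In joules: 140.134 MeV × 1.602e-13 J/MeV = 2.2449e-11 J

2.24e-11 J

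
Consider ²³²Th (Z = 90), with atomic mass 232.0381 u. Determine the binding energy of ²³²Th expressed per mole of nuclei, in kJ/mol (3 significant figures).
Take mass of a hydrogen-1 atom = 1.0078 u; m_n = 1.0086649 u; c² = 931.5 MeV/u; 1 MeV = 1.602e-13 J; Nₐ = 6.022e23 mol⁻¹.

Total constituent mass: 90 × 1.0078 + 142 × 1.0086649 = 233.9324158 u
Mass defect Δm = 233.9324158 − 232.0381 = 1.8943158 u
Binding energy = Δm·c² = 1.8943158 × 931.5 MeV/u = 1764.56 MeV
Per nucleus in joules: 1764.56 MeV × 1.602e-13 J/MeV = 2.8268e-10 J
Per mole: 2.8268e-10 J × 6.022e23 mol⁻¹ = 1.7023e+14 J/mol

1.70e+11 kJ/mol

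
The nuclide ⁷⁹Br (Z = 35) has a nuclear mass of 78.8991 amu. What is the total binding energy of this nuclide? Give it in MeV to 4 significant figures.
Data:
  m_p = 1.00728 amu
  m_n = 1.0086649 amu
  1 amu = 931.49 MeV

Total constituent mass: 35 × 1.00728 + 44 × 1.0086649 = 79.6360556 amu
Mass defect Δm = 79.6360556 − 78.8991 = 0.7369556 amu
Converting to energy: 0.7369556 amu × 931.49 MeV/amu = 686.467 MeV

686.5 MeV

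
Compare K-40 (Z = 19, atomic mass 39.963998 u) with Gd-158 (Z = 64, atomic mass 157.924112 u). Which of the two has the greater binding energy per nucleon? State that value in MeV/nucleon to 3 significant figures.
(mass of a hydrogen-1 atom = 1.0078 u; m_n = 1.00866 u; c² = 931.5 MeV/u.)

K-40; 8.52 MeV/nucleon

K-40: Σm = 19(1.0078) + 21(1.00866) = 40.33006 u; Δm = 0.366062 u; E_B = 340.987 MeV; E_B/A = 8.5247 MeV
Gd-158: Σm = 64(1.0078) + 94(1.00866) = 159.31324 u; Δm = 1.389128 u; E_B = 1294.0 MeV; E_B/A = 8.190 MeV
K-40 has the higher binding energy per nucleon, so it is the more tightly bound nucleus.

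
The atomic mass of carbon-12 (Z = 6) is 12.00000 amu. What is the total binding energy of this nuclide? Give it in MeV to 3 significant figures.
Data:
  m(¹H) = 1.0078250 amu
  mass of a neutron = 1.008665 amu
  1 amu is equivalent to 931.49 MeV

With 6 protons and 6 neutrons (A = 12):
Total constituent mass: 6 × 1.0078250 + 6 × 1.008665 = 12.0989400 amu
Δm = 12.0989400 − 12.00000 = 0.0989400 amu
Converting to energy: 0.0989400 amu × 931.49 MeV/amu = 92.1616 MeV

92.2 MeV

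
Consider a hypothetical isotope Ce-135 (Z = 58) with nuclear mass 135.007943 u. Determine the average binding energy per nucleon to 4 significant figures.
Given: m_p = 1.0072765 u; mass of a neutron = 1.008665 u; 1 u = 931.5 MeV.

7.461 MeV/nucleon

Total constituent mass: 58 × 1.0072765 + 77 × 1.008665 = 136.0892420 u
Mass defect Δm = 136.0892420 − 135.007943 = 1.0812990 u
E_B = 1.0812990 × 931.5 = 1007.23 MeV
BE/A = 1007.23 MeV / 135 = 7.461 MeV/nucleon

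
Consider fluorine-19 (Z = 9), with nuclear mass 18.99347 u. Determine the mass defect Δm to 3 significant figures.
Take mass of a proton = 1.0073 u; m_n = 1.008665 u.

0.159 u

The nucleus contains 9 protons and 19 − 9 = 10 neutrons.
Σm = 9·m_p + 10·m_n = 9.0657 + 10.086650 = 19.152350 u
Δm = 19.152350 − 18.99347 = 0.158880 u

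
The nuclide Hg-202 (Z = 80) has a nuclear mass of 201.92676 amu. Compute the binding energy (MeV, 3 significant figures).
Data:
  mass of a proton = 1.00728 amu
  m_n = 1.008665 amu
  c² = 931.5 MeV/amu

1600 MeV

Z = 80, so N = A − Z = 202 − 80 = 122.
Mass of separated nucleons = 80(1.00728) + 122(1.008665) = 80.58240 + 123.057130 = 203.639530 amu
The mass defect is 203.639530 − 201.92676 = 1.712770 amu.
E_B = 1.712770 × 931.5 = 1595.45 MeV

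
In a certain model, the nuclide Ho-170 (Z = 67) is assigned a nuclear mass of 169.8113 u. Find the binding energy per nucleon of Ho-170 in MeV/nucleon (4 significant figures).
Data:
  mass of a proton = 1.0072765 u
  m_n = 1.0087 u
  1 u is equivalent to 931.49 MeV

8.615 MeV/nucleon

Σm = 67·m_p + 103·m_n = 67.4875255 + 103.8961 = 171.3836255 u
The mass defect is 171.3836255 − 169.8113 = 1.5723255 u.
E_B = 1.5723255 × 931.49 = 1464.61 MeV
BE/A = 1464.61 MeV / 170 = 8.615 MeV/nucleon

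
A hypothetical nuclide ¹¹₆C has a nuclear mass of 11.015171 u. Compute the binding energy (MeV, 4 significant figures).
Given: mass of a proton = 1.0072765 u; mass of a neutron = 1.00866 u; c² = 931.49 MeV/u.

66.87 MeV

The nucleus contains 6 protons and 11 − 6 = 5 neutrons.
Σm = 6·m_p + 5·m_n = 6.0436590 + 5.04330 = 11.0869590 u
Mass defect Δm = 11.0869590 − 11.015171 = 0.0717880 u
Binding energy = Δm·c² = 0.0717880 × 931.49 MeV/u = 66.8698 MeV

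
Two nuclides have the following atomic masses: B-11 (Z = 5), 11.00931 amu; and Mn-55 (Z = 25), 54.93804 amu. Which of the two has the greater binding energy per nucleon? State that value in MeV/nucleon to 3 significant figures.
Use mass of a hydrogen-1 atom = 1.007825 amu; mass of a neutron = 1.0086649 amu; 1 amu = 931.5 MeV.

B-11: Σm = 5(1.007825) + 6(1.0086649) = 11.0911144 amu; Δm = 0.0818044 amu; E_B = 76.201 MeV; E_B/A = 6.927 MeV
Mn-55: Σm = 25(1.007825) + 30(1.0086649) = 55.4555720 amu; Δm = 0.5175320 amu; E_B = 482.08 MeV; E_B/A = 8.765 MeV
Mn-55 has the higher binding energy per nucleon, so it is the more tightly bound nucleus.

Mn-55; 8.77 MeV/nucleon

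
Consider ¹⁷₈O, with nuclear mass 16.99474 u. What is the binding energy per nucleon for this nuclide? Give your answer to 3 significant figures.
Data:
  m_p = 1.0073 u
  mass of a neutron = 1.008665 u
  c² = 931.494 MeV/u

7.76 MeV/nucleon

Z = 8, so N = A − Z = 17 − 8 = 9.
Total constituent mass: 8 × 1.0073 + 9 × 1.008665 = 17.136385 u
Mass defect Δm = 17.136385 − 16.99474 = 0.141645 u
Binding energy = Δm·c² = 0.141645 × 931.494 MeV/u = 131.941 MeV
BE/A = 131.941 MeV / 17 = 7.761 MeV/nucleon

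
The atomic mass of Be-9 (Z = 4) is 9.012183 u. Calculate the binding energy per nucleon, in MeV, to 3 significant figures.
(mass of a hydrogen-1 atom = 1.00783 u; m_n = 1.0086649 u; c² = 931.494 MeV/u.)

6.46 MeV/nucleon

Σm = 4·m(¹H) + 5·m_n = 4.03132 + 5.0433245 = 9.0746445 u
The mass defect is 9.0746445 − 9.012183 = 0.0624615 u.
E_B = 0.0624615 × 931.494 = 58.1825 MeV
BE/A = 58.1825 MeV / 9 = 6.4647 MeV/nucleon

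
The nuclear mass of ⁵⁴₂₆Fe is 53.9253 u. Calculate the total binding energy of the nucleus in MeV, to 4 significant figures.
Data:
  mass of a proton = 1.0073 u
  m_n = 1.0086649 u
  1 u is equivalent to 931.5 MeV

Z = 26, so N = A − Z = 54 − 26 = 28.
Total constituent mass: 26 × 1.0073 + 28 × 1.0086649 = 54.4324172 u
Mass defect Δm = 54.4324172 − 53.9253 = 0.5071172 u
Binding energy = Δm·c² = 0.5071172 × 931.5 MeV/u = 472.380 MeV

472.4 MeV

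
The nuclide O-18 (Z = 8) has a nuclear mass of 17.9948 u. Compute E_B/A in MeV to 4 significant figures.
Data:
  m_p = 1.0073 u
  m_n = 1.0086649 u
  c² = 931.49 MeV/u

7.775 MeV/nucleon

The nucleus contains 8 protons and 18 − 8 = 10 neutrons.
Mass of separated nucleons = 8(1.0073) + 10(1.0086649) = 8.0584 + 10.0866490 = 18.1450490 u
Mass defect Δm = 18.1450490 − 17.9948 = 0.1502490 u
Converting to energy: 0.1502490 u × 931.49 MeV/u = 139.955 MeV
Dividing by A = 18 gives 7.775 MeV per nucleon.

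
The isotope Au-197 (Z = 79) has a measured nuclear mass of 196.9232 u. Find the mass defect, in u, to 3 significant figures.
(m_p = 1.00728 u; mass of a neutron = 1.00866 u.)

With 79 protons and 118 neutrons (A = 197):
Mass of separated nucleons = 79(1.00728) + 118(1.00866) = 79.57512 + 119.02188 = 198.59700 u
Mass defect Δm = 198.59700 − 196.9232 = 1.67380 u

1.67 u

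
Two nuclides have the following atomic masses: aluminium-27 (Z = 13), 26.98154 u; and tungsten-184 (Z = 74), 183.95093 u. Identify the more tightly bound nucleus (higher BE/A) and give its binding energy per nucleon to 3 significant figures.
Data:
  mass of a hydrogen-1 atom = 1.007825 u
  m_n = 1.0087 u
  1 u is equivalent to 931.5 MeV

aluminium-27: Σm = 13(1.007825) + 14(1.0087) = 27.223525 u; Δm = 0.241985 u; E_B = 225.409 MeV; E_B/A = 8.348 MeV
tungsten-184: Σm = 74(1.007825) + 110(1.0087) = 185.536050 u; Δm = 1.585120 u; E_B = 1476.54 MeV; E_B/A = 8.0247 MeV
aluminium-27 has the higher binding energy per nucleon, so it is the more tightly bound nucleus.

aluminium-27; 8.35 MeV/nucleon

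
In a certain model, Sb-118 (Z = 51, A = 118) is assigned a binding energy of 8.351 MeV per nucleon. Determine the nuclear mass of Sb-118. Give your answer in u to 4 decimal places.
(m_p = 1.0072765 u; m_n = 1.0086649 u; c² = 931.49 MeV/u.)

Total binding energy = 118 × 8.351 = 985.418 MeV
Mass defect = 985.418 MeV / (931.49 MeV/u) = 1.057894 u
Constituent mass = 51(1.0072765) + 67(1.0086649) = 118.9516498 u
Nuclear mass = 118.9516498 − 1.057894 = 117.8937558 u ≈ 117.8938 u (to 4 decimal places)

117.8938 u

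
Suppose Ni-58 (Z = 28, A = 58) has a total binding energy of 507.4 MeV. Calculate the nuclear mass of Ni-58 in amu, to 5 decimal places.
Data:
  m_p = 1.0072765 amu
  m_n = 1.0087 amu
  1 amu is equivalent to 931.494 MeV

Mass defect = 507.4 MeV / (931.494 MeV/amu) = 0.5447163 amu
Constituent mass = 28(1.0072765) + 30(1.0087) = 58.4647420 amu
Nuclear mass = 58.4647420 − 0.5447163 = 57.9200257 amu ≈ 57.92003 amu (to 5 decimal places)

57.92003 amu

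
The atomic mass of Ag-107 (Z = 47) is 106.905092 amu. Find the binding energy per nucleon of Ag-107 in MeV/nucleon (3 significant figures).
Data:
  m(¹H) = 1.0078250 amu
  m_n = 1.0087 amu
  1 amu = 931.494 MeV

Z = 47, so N = A − Z = 107 − 47 = 60.
Total constituent mass: 47 × 1.0078250 + 60 × 1.0087 = 107.8897750 amu
Mass defect Δm = 107.8897750 − 106.905092 = 0.9846830 amu
Converting to energy: 0.9846830 amu × 931.494 MeV/amu = 917.226 MeV
BE/A = 917.226 MeV / 107 = 8.572 MeV/nucleon

8.57 MeV/nucleon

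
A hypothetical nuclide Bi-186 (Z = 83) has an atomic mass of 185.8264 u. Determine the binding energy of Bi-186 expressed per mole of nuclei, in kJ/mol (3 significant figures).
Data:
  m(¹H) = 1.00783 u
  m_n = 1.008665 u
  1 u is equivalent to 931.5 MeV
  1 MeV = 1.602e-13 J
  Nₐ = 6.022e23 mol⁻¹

With 83 protons and 103 neutrons (A = 186):
Σm = 83·m(¹H) + 103·m_n = 83.64989 + 103.892495 = 187.542385 u
Δm = 187.542385 − 185.8264 = 1.715985 u
Converting to energy: 1.715985 u × 931.5 MeV/u = 1598.44 MeV
Per nucleus in joules: 1598.44 MeV × 1.602e-13 J/MeV = 2.5607e-10 J
Per mole: 2.5607e-10 J × 6.022e23 mol⁻¹ = 1.5421e+14 J/mol

1.54e+11 kJ/mol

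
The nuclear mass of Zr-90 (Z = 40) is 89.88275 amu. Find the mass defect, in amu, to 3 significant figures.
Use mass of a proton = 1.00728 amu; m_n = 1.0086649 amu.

The nucleus contains 40 protons and 90 − 40 = 50 neutrons.
Σm = 40·m_p + 50·m_n = 40.29120 + 50.4332450 = 90.7244450 amu
The mass defect is 90.7244450 − 89.88275 = 0.8416950 amu.

0.842 amu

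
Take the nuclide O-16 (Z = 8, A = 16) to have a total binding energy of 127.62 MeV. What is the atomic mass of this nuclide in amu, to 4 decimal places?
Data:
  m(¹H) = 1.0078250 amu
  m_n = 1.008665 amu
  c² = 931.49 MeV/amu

15.9949 amu

Mass defect = 127.62 MeV / (931.49 MeV/amu) = 0.137006 amu
Constituent mass = 8(1.0078250) + 8(1.008665) = 16.1319200 amu
Atomic mass = 16.1319200 − 0.137006 = 15.9949140 amu ≈ 15.9949 amu (to 4 decimal places)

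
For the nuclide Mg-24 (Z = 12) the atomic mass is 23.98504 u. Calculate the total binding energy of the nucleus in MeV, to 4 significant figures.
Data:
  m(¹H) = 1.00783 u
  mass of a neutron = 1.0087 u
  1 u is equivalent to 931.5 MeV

198.7 MeV

Total constituent mass: 12 × 1.00783 + 12 × 1.0087 = 24.19836 u
Mass defect Δm = 24.19836 − 23.98504 = 0.21332 u
Converting to energy: 0.21332 u × 931.5 MeV/u = 198.708 MeV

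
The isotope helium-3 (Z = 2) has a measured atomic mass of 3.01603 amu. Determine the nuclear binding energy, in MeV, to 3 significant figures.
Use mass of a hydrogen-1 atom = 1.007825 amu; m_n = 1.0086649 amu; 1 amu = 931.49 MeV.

7.72 MeV

Total constituent mass: 2 × 1.007825 + 1 × 1.0086649 = 3.0243149 amu
Δm = 3.0243149 − 3.01603 = 0.0082849 amu
Binding energy = Δm·c² = 0.0082849 × 931.49 MeV/amu = 7.71730 MeV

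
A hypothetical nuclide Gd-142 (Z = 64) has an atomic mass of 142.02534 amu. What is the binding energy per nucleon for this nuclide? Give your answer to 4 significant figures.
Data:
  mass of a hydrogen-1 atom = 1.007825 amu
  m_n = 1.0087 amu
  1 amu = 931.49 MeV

The nucleus contains 64 protons and 142 − 64 = 78 neutrons.
Σm = 64·m(¹H) + 78·m_n = 64.500800 + 78.6786 = 143.179400 amu
Mass defect Δm = 143.179400 − 142.02534 = 1.154060 amu
Binding energy = Δm·c² = 1.154060 × 931.49 MeV/amu = 1075.00 MeV
Dividing by A = 142 gives 7.570 MeV per nucleon.

7.570 MeV/nucleon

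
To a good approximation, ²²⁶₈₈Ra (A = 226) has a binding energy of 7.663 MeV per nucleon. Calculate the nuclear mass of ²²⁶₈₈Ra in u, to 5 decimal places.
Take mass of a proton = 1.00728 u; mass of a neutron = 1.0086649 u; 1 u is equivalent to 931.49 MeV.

Total binding energy = 226 × 7.663 = 1731.838 MeV
Mass defect = 1731.838 MeV / (931.49 MeV/u) = 1.8592127 u
Constituent mass = 88(1.00728) + 138(1.0086649) = 227.8363962 u
Nuclear mass = 227.8363962 − 1.8592127 = 225.9771835 u ≈ 225.97718 u (to 5 decimal places)

225.97718 u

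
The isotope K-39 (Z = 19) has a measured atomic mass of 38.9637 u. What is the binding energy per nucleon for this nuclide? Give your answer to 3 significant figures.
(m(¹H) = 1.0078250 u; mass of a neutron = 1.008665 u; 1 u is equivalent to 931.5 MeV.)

Z = 19, so N = A − Z = 39 − 19 = 20.
Total constituent mass: 19 × 1.0078250 + 20 × 1.008665 = 39.3219750 u
Mass defect Δm = 39.3219750 − 38.9637 = 0.3582750 u
Converting to energy: 0.3582750 u × 931.5 MeV/u = 333.733 MeV
Per nucleon: 333.733 / 39 = 8.557 MeV

8.56 MeV/nucleon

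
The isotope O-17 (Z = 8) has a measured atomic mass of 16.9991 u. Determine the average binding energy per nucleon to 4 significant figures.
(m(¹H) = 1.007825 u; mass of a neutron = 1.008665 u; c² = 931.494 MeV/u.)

The nucleus contains 8 protons and 17 − 8 = 9 neutrons.
Total constituent mass: 8 × 1.007825 + 9 × 1.008665 = 17.140585 u
The mass defect is 17.140585 − 16.9991 = 0.141485 u.
Converting to energy: 0.141485 u × 931.494 MeV/u = 131.792 MeV
BE/A = 131.792 MeV / 17 = 7.752 MeV/nucleon

7.752 MeV/nucleon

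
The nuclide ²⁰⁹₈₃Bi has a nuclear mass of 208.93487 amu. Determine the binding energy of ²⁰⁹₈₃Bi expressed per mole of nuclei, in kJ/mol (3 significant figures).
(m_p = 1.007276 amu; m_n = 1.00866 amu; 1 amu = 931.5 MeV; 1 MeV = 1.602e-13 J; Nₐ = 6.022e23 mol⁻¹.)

1.58e+11 kJ/mol

Z = 83, so N = A − Z = 209 − 83 = 126.
Σm = 83·m_p + 126·m_n = 83.603908 + 127.09116 = 210.695068 amu
Δm = 210.695068 − 208.93487 = 1.760198 amu
E_B = 1.760198 × 931.5 = 1639.62 MeV
Per nucleus in joules: 1639.62 MeV × 1.602e-13 J/MeV = 2.6267e-10 J
Per mole: 2.6267e-10 J × 6.022e23 mol⁻¹ = 1.5818e+14 J/mol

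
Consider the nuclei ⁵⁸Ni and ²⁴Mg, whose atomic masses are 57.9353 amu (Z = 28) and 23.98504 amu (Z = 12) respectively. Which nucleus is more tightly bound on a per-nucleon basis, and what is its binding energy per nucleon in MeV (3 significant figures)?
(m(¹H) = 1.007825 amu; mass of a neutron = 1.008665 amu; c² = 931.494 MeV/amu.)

⁵⁸Ni; 8.73 MeV/nucleon

⁵⁸Ni: Σm = 28(1.007825) + 30(1.008665) = 58.479050 amu; Δm = 0.543750 amu; E_B = 506.50 MeV; E_B/A = 8.733 MeV
²⁴Mg: Σm = 12(1.007825) + 12(1.008665) = 24.197880 amu; Δm = 0.212840 amu; E_B = 198.26 MeV; E_B/A = 8.261 MeV
⁵⁸Ni has the higher binding energy per nucleon, so it is the more tightly bound nucleus.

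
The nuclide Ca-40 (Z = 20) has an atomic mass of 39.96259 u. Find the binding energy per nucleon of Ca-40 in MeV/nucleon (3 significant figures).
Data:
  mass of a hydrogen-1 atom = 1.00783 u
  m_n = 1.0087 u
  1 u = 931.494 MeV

8.57 MeV/nucleon

With 20 protons and 20 neutrons (A = 40):
Mass of separated nucleons = 20(1.00783) + 20(1.0087) = 20.15660 + 20.1740 = 40.33060 u
Mass defect Δm = 40.33060 − 39.96259 = 0.36801 u
E_B = 0.36801 × 931.494 = 342.799 MeV
Per nucleon: 342.799 / 40 = 8.570 MeV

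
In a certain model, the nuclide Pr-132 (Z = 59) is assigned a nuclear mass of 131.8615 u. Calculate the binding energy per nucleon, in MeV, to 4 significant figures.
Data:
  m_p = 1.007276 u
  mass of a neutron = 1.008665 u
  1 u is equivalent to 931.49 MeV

Z = 59, so N = A − Z = 132 − 59 = 73.
Mass of separated nucleons = 59(1.007276) + 73(1.008665) = 59.429284 + 73.632545 = 133.061829 u
The mass defect is 133.061829 − 131.8615 = 1.200329 u.
Converting to energy: 1.200329 u × 931.49 MeV/u = 1118.09 MeV
Per nucleon: 1118.09 / 132 = 8.470 MeV

8.470 MeV/nucleon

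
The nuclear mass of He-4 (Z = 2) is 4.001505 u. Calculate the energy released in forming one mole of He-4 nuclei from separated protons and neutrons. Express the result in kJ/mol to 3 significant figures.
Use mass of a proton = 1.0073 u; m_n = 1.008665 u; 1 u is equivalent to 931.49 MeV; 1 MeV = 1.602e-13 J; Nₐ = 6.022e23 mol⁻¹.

The nucleus contains 2 protons and 4 − 2 = 2 neutrons.
Total constituent mass: 2 × 1.0073 + 2 × 1.008665 = 4.031930 u
The mass defect is 4.031930 − 4.001505 = 0.030425 u.
Binding energy = Δm·c² = 0.030425 × 931.49 MeV/u = 28.3406 MeV
Per nucleus in joules: 28.3406 MeV × 1.602e-13 J/MeV = 4.5402e-12 J
Per mole: 4.5402e-12 J × 6.022e23 mol⁻¹ = 2.7341e+12 J/mol

2.73e+09 kJ/mol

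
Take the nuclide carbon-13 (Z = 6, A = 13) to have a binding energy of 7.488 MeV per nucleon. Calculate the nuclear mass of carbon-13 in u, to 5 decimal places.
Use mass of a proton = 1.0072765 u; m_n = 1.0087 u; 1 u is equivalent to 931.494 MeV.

Total binding energy = 13 × 7.488 = 97.344 MeV
Mass defect = 97.344 MeV / (931.494 MeV/u) = 0.1045031 u
Constituent mass = 6(1.0072765) + 7(1.0087) = 13.1045590 u
Nuclear mass = 13.1045590 − 0.1045031 = 13.0000559 u ≈ 13.00006 u (to 5 decimal places)

13.00006 u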